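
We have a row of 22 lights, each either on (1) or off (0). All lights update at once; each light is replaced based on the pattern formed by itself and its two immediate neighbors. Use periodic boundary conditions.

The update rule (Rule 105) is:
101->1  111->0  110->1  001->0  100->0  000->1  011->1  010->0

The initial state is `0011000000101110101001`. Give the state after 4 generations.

0011011110011011010000
1011110010011111100111
1110010000010000100100
1010000111000110000000

1010000111000110000000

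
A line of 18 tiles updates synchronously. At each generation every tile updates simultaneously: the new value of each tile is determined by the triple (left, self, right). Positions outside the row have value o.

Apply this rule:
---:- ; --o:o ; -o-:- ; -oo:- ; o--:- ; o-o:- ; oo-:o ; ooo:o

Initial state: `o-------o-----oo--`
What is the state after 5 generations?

o--o-----o-----o--

o------o-----o-o-o
o-----o-----o-----
o----o-----o-----o
o---o-----o-----o-
o--o-----o-----o--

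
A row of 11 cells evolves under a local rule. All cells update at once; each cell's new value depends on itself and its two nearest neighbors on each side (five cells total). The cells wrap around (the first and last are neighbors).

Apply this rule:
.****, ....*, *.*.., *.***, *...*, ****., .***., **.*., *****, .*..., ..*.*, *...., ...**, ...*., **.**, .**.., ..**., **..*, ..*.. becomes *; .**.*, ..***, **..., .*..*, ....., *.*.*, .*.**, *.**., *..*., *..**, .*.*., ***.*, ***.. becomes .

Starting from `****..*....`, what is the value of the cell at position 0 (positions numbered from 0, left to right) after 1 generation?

.

generation 1: .**.*.*****
position 0 holds .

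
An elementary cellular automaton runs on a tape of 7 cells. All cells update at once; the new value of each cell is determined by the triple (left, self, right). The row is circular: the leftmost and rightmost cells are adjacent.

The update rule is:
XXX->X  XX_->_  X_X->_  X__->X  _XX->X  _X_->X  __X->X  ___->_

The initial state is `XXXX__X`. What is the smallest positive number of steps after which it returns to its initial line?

14

step 1: XXX_XXX
step 2: XX__XXX
step 3: X_XXXXX
step 4: __XXXXX
step 5: XXXXXX_
step 6: XXXXX__
step 7: XXXX_XX
step 8: XXX__XX
step 9: XX_XXXX
step 10: X__XXXX
step 11: _XXXXXX
step 12: _XXXXX_
step 13: XXXXX_X
step 14: XXXX__X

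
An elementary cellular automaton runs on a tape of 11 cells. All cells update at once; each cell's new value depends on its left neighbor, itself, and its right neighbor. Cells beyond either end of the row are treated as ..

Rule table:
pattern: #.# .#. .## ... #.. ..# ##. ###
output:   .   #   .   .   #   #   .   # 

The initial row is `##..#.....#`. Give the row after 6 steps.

..####...##
.#.##.#.#..
##....#.##.
..#..##...#
.####..#.##
#.##.###...

#.##.###...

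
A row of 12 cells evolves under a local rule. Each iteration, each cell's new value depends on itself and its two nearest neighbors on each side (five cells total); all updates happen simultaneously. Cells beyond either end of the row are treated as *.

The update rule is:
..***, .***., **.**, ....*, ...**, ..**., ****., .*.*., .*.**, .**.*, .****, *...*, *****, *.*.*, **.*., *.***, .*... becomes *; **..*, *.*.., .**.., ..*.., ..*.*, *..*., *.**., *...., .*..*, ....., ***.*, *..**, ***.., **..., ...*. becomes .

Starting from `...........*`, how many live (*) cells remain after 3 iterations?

.........***
.......*****
.....*******
count of *: 7

7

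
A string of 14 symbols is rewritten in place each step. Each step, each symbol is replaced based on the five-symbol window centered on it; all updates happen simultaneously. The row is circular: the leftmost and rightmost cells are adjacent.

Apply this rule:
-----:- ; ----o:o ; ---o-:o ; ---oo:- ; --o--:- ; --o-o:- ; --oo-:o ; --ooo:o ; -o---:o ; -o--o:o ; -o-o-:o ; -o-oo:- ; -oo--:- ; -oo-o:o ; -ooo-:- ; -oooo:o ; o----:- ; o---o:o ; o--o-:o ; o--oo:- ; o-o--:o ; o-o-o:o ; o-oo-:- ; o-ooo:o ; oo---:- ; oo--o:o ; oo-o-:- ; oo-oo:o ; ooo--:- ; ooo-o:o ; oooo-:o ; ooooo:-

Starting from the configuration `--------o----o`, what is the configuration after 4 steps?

o-----oo-o-oo-
oo--o-oo-o--o-
--oo---o-ooo--
o-o--oo--o----

o-o--oo--o----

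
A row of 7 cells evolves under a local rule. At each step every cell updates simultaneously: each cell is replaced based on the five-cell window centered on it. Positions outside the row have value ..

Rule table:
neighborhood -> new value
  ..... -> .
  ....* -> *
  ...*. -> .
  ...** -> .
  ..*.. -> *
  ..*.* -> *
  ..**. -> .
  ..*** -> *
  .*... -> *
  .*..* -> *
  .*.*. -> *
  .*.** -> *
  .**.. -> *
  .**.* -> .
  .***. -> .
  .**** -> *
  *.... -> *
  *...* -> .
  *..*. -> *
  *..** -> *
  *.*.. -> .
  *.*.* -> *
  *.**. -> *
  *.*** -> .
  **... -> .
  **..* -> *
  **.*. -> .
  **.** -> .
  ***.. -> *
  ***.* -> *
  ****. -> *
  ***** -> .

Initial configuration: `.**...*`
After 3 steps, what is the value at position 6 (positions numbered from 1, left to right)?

step 1: ..*...*
step 2: *.**..*
step 3: *******
position 6 holds *

*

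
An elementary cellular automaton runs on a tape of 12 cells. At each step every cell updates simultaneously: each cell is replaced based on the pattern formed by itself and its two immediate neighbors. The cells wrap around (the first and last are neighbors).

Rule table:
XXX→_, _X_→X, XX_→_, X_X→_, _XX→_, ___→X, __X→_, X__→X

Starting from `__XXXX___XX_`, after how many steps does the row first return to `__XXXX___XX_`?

24

step 1: X_____XX___X
step 2: _XXXX___XX__
step 3: _____XX___XX
step 4: XXXX___XX___
step 5: ____XX___XX_
step 6: XXX___XX___X
step 7: ___XX___XX__
step 8: XX___XX___XX
step 9: __XX___XX___
step 10: X___XX___XXX
step 11: _XX___XX____
step 12: ___XX___XXXX
step 13: XX___XX_____
step 14: __XX___XXXX_
step 15: X___XX_____X
step 16: _XX___XXXX__
step 17: ___XX_____XX
step 18: XX___XXXX___
step 19: __XX_____XX_
step 20: X___XXXX___X
step 21: _XX_____XX__
step 22: ___XXXX___XX
step 23: XX_____XX___
step 24: __XXXX___XX_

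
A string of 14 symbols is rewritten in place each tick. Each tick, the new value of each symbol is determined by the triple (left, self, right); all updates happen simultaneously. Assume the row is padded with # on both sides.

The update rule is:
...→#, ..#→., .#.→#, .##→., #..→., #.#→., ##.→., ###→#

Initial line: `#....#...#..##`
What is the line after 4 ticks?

tick 1: ..##.#.#.#...#
tick 2: .....#.#.#.#..
tick 3: .###.#.#.#.#..
tick 4: ..#..#.#.#.#..

..#..#.#.#.#..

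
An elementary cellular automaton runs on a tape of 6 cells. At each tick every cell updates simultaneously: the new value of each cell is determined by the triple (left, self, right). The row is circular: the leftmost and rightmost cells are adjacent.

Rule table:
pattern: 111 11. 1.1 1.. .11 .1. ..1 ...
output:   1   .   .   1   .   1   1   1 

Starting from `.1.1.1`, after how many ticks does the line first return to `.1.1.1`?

.1.1.1

1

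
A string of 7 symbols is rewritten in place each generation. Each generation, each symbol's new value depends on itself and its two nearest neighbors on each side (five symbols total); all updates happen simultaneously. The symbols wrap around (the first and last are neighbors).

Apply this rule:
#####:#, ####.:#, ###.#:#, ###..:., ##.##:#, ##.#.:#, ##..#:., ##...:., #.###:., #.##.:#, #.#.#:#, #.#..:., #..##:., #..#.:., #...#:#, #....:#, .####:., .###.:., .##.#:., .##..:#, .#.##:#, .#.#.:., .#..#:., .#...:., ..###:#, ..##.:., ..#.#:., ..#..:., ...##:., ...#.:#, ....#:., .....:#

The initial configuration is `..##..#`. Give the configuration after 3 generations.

##...#.

...#...
#.#..##
##...#.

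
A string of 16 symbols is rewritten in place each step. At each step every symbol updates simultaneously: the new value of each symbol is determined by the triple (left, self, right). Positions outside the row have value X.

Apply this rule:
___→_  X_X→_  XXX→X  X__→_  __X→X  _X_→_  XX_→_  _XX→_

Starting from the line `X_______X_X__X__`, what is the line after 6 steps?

_______X____X__X
______X____X__X_
_____X____X__X__
____X____X__X__X
___X____X__X__X_
__X____X__X__X__

__X____X__X__X__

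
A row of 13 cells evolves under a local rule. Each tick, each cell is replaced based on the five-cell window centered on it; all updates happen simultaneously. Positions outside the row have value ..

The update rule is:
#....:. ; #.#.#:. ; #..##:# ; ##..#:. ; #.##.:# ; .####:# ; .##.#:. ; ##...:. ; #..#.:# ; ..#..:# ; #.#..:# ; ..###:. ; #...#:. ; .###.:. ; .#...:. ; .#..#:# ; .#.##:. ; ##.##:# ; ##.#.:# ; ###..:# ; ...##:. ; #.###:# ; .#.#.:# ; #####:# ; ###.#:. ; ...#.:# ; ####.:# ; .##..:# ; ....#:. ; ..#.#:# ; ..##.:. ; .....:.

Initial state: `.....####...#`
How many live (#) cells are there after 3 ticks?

5

......###..##
........#.#.#
.......###.##
count of #: 5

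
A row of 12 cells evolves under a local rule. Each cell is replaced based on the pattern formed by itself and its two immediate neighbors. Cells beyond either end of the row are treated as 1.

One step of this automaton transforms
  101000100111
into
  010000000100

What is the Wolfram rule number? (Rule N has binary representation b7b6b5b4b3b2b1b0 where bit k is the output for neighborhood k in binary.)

40

position 10: 111 → 0  (bit 7 = 0)
position 0: 110 → 0  (bit 6 = 0)
position 1: 101 → 1  (bit 5 = 1)
position 3: 100 → 0  (bit 4 = 0)
position 9: 011 → 1  (bit 3 = 1)
position 2: 010 → 0  (bit 2 = 0)
position 5: 001 → 0  (bit 1 = 0)
position 4: 000 → 0  (bit 0 = 0)
bits b7..b0 = 00101000 = 40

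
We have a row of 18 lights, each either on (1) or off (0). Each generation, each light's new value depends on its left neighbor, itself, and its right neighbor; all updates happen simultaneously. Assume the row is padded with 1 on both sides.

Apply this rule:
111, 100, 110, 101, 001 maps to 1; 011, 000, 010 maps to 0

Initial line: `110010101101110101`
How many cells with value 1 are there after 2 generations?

13

111101010110111010
111110101011011101
count of 1: 13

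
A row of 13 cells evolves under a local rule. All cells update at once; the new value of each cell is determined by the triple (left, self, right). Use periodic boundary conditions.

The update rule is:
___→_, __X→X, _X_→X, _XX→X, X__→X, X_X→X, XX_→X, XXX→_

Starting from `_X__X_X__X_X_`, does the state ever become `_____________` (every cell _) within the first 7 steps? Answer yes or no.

yes

XXXXXXXXXXXXX
_____________
all cells are _ at step 2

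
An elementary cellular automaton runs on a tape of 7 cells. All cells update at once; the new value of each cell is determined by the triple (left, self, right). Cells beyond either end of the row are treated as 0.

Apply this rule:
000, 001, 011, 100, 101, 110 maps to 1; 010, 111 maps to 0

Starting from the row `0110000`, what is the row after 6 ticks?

1111111
1000001
0111110
1100011
1111111  (repeats tick 1; period 4)
tick 6: 1000001

1000001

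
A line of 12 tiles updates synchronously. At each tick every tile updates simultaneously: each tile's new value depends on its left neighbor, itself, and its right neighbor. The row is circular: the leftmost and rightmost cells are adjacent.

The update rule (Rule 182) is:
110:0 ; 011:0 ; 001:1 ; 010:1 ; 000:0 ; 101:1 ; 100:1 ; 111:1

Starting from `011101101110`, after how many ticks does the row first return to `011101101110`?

14

101010010101
011111111110
101111111101
010111111010
111011110111
110101101011
101110011101
010101101010
111110011111
111101101111
111010010111
110111111011
101011110101
011101101110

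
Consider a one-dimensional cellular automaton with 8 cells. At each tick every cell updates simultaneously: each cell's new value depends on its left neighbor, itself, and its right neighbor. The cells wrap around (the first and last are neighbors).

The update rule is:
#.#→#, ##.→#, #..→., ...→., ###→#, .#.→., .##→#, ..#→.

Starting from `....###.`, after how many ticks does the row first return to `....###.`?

1

tick 1: ....###.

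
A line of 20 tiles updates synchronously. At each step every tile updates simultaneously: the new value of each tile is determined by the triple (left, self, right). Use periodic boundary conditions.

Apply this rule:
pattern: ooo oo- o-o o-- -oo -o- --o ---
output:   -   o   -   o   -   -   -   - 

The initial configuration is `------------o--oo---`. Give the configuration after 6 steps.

-oo---------------o-

step 1: -------------o--oo--
step 2: --------------o--oo-
step 3: ---------------o--oo
step 4: o---------------o--o
step 5: oo---------------o--
step 6: -oo---------------o-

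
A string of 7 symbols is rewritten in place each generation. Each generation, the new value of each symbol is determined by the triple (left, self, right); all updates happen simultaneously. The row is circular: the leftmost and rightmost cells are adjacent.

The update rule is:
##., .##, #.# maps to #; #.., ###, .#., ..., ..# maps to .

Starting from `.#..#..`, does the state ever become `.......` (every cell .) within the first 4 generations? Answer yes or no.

generation 1: .......
all cells are . at generation 1

yes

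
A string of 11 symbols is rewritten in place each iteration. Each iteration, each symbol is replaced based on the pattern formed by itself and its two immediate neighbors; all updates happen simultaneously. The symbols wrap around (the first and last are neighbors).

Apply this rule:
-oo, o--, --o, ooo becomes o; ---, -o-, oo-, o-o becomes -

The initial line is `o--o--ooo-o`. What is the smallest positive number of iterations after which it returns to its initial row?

-oo-oooo--o
-o--ooo-oo-
o-oooo--o-o
--ooo-oo--o
oooo--o-oo-
ooo-oo--o--
oo--o-oo-oo
o-oo--o--oo
--o-oo-oooo
oo--o--ooo-
o-oo-oooo--
--o--ooo-oo
oo-oooo--o-
o--ooo-oo--
-oooo--o-oo
-ooo-oo--o-
ooo--o-oo-o
oo-oo--o--o
o--o-oo-ooo
-oo--o--ooo
-o-oo-oooo-
o--o--ooo-o

22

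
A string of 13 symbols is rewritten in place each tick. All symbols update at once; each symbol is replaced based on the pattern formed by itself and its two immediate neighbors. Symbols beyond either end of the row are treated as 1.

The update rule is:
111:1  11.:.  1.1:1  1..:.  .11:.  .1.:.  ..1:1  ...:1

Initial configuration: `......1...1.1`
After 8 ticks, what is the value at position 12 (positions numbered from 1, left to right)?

.11111..11.1.
1.111..1..1.1
.1.1..1..1.1.
1.1..1..1.1.1
.1..1..1.1.1.
1..1..1.1.1.1
..1..1.1.1.1.
.1..1.1.1.1.1
position 12 holds .

.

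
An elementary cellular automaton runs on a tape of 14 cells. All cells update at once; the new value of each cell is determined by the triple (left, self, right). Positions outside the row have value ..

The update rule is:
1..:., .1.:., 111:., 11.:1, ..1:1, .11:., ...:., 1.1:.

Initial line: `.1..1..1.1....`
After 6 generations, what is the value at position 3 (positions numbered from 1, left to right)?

1..1..1.......
..1..1........
.1..1.........
1..1..........
..1...........
.1............
position 3 holds .

.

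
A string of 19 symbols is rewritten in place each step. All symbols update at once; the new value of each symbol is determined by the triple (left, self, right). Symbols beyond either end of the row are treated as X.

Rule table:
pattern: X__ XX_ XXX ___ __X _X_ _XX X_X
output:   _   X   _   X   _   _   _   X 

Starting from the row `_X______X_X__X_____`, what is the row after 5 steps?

_X___X____X_______X

X__XXXX__X_____XXX_
X_____X____XXX___XX
X_XXX___XX___X_X___
XX__X_X__X_X__X__X_
_X___X____X_______X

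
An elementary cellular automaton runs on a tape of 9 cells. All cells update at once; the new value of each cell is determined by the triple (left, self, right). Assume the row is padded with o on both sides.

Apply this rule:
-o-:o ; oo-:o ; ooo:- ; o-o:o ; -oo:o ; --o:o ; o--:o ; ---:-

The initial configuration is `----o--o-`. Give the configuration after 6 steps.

--oooo-oo

step 1: o--oooooo
step 2: oooo-----
step 3: ---oo---o
step 4: o-oooo-oo
step 5: ooo--ooo-
step 6: --oooo-oo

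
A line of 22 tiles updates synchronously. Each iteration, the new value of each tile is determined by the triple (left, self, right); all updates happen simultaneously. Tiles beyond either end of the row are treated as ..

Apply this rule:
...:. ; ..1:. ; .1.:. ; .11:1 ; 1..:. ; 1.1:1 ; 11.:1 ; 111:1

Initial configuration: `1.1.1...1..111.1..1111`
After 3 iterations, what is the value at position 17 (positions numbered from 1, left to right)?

.1.1.......1111...1111
..1........1111...1111
...........1111...1111
position 17 holds .

.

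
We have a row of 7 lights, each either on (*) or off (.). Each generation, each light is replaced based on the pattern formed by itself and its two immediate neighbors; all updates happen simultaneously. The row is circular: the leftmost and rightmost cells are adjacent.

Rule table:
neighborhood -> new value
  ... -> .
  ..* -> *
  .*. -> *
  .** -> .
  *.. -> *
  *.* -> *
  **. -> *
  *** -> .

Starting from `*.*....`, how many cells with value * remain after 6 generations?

3

****..*
...***.
..*..**
*****.*
....**.
...*.**
count of *: 3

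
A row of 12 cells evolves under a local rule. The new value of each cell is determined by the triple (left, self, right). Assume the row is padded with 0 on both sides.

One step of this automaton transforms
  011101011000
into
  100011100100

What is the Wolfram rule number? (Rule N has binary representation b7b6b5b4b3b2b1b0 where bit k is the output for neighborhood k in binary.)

position 2: 111 → 0  (bit 7 = 0)
position 3: 110 → 0  (bit 6 = 0)
position 4: 101 → 1  (bit 5 = 1)
position 9: 100 → 1  (bit 4 = 1)
position 1: 011 → 0  (bit 3 = 0)
position 5: 010 → 1  (bit 2 = 1)
position 0: 001 → 1  (bit 1 = 1)
position 10: 000 → 0  (bit 0 = 0)
bits b7..b0 = 00110110 = 54

54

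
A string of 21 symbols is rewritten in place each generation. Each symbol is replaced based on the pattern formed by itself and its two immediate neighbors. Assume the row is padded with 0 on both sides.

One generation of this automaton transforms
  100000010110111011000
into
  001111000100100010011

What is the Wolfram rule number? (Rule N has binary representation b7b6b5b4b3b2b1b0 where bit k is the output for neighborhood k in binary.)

9

position 13: 111 → 0  (bit 7 = 0)
position 10: 110 → 0  (bit 6 = 0)
position 8: 101 → 0  (bit 5 = 0)
position 1: 100 → 0  (bit 4 = 0)
position 9: 011 → 1  (bit 3 = 1)
position 0: 010 → 0  (bit 2 = 0)
position 6: 001 → 0  (bit 1 = 0)
position 2: 000 → 1  (bit 0 = 1)
bits b7..b0 = 00001001 = 9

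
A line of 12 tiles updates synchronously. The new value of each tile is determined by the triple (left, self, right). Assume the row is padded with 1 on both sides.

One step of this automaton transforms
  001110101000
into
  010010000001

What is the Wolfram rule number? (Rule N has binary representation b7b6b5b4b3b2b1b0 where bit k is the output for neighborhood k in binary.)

66

position 3: 111 → 0  (bit 7 = 0)
position 4: 110 → 1  (bit 6 = 1)
position 5: 101 → 0  (bit 5 = 0)
position 0: 100 → 0  (bit 4 = 0)
position 2: 011 → 0  (bit 3 = 0)
position 6: 010 → 0  (bit 2 = 0)
position 1: 001 → 1  (bit 1 = 1)
position 10: 000 → 0  (bit 0 = 0)
bits b7..b0 = 01000010 = 66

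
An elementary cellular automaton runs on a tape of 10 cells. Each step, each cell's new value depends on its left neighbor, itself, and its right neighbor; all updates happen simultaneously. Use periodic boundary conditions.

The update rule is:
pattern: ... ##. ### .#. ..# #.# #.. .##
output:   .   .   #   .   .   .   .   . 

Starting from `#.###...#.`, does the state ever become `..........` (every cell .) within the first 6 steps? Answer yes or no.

yes

...#......
..........
all cells are . at step 2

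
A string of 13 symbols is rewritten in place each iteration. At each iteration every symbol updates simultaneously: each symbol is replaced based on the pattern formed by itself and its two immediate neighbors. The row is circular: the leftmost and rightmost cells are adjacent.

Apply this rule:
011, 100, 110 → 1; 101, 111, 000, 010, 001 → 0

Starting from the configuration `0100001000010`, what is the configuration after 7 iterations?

1000010010000

0010000100001
1001000010000
0100100001000
0010010000100
0001001000010
0000100100001
1000010010000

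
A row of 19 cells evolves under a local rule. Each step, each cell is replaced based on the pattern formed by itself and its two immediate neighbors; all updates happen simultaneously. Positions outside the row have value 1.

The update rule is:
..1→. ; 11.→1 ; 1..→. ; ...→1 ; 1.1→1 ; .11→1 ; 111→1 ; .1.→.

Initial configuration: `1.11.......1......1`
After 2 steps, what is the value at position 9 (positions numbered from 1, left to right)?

1111.11111...1111.1
1111111111.1.111111
position 9 holds 1

1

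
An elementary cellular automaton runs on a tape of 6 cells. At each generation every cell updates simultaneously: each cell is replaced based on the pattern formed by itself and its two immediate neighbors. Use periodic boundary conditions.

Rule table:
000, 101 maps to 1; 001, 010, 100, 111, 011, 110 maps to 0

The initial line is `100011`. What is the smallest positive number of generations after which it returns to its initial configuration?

2

001000
100011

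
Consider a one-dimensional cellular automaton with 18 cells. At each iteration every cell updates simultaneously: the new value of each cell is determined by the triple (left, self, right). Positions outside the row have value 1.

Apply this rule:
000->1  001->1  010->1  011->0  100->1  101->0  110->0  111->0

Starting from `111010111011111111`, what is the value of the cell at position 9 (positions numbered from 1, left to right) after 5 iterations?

000010000000000000
111111111111111111
000000000000000000
111111111111111111  (repeats iteration 2; period 2)
iteration 5: 000000000000000000
position 9 holds 0

0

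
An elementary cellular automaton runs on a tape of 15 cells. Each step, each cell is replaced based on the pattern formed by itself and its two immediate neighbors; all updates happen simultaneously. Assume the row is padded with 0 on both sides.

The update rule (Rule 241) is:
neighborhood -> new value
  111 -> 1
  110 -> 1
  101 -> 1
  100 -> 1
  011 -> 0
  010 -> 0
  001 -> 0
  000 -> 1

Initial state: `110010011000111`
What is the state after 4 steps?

010011001001111

011001001110011
001100100111001
100110010011100
010011001001111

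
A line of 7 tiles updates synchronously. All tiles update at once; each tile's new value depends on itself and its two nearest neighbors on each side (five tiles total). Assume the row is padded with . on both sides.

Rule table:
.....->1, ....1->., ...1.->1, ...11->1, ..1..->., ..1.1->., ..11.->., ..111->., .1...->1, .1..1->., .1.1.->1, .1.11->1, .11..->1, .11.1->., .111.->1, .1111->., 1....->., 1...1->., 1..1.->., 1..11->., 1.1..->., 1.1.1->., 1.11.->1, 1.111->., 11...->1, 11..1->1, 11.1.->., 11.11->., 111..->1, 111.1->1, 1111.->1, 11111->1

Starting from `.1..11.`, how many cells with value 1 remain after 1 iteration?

3

iteration 1: 1....11
count of 1: 3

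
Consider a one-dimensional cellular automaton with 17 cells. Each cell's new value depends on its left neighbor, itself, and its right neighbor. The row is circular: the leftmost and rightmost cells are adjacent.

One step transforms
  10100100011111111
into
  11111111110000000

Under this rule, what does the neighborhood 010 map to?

1

At position 2 the neighborhood is 010; the next row has 1 there.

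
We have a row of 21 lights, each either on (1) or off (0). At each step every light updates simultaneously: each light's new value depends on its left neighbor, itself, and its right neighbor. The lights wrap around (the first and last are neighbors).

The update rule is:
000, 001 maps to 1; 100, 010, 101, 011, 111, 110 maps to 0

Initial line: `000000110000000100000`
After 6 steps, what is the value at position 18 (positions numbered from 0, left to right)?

step 1: 111111000111111001111
step 2: 000000011000000010000
step 3: 111111100011111100111
step 4: 000000001100000001000
step 5: 111111110001111110011
step 6: 000000000110000000100
position 18 holds 1

1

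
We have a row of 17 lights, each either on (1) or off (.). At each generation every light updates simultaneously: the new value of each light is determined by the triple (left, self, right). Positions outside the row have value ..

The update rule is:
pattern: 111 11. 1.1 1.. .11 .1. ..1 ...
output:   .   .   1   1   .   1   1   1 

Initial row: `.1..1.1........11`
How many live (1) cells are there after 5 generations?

111111111111111..
...............11
111111111111111..  (repeats generation 1; period 2)
generation 5: 111111111111111..
count of 1: 15

15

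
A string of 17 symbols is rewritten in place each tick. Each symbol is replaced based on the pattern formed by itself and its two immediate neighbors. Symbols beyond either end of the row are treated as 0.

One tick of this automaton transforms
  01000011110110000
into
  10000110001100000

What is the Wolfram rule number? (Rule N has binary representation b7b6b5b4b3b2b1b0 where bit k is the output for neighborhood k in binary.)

position 7: 111 → 0  (bit 7 = 0)
position 9: 110 → 0  (bit 6 = 0)
position 10: 101 → 1  (bit 5 = 1)
position 2: 100 → 0  (bit 4 = 0)
position 6: 011 → 1  (bit 3 = 1)
position 1: 010 → 0  (bit 2 = 0)
position 0: 001 → 1  (bit 1 = 1)
position 3: 000 → 0  (bit 0 = 0)
bits b7..b0 = 00101010 = 42

42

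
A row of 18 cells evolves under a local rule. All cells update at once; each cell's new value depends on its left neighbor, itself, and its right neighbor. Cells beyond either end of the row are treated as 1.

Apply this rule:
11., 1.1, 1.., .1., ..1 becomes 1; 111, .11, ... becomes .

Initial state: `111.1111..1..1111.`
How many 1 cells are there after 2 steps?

8

step 1: ..11...111111...11
step 2: 11.11.1.....11.1..
count of 1: 8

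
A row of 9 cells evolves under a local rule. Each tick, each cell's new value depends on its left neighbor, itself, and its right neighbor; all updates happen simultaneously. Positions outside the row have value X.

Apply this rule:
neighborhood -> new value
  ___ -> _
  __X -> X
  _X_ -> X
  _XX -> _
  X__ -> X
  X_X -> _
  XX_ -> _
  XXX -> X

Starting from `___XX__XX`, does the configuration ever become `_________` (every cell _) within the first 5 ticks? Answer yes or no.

no

tick 1: X_X__XX_X
tick 2: __XXX____
tick 3: XX_X_X__X
tick 4: X__X_XXX_
tick 5: _XXX__X__
tick 5 is _XXX__X__, still not uniform _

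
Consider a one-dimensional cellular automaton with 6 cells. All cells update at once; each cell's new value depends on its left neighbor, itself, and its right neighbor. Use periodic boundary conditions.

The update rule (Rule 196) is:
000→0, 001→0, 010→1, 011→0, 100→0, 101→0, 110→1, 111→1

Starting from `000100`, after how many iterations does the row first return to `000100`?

000100

1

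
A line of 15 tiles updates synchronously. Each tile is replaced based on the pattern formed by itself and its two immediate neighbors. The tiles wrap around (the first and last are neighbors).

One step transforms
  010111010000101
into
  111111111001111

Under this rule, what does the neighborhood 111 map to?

1

At position 4 the neighborhood is 111; the next row has 1 there.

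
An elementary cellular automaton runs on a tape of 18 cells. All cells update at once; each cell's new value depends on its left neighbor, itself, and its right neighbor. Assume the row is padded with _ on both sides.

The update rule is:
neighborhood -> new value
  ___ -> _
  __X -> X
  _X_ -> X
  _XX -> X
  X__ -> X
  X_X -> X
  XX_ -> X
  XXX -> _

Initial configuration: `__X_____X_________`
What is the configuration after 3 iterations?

XXXXXXXXXXXX______

iteration 1: _XXX___XXX________
iteration 2: XX_XX_XX_XX_______
iteration 3: XXXXXXXXXXXX______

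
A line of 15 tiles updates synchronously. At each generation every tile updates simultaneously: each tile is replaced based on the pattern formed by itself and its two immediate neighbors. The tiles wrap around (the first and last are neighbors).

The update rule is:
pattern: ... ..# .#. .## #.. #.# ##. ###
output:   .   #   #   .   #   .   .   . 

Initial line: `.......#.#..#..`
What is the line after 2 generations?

.....#........#

......##.#####.
.....#........#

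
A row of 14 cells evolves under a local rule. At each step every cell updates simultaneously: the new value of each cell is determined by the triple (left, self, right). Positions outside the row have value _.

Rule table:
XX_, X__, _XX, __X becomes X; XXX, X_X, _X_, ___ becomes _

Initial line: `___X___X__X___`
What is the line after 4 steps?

step 1: __X_X_X_XX_X__
step 2: _X______XX__X_
step 3: X_X____XXXXX_X
step 4: ___X__XX___X__

___X__XX___X__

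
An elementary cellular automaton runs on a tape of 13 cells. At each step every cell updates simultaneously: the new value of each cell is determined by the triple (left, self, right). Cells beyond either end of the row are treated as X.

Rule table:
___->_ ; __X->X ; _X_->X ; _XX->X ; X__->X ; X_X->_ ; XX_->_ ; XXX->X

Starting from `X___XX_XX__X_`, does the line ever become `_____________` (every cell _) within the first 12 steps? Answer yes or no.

_X_XX__X_XXX_
_X_X_XXX_XX__
_X_X_XX__X_XX
_X_X_X_XXX_XX
_X_X_X_XX__XX
_X_X_X_X_XXXX
_X_X_X_X_XXXX  (fixed point — unchanged through step 12)
step 12 is _X_X_X_X_XXXX, still not uniform _

no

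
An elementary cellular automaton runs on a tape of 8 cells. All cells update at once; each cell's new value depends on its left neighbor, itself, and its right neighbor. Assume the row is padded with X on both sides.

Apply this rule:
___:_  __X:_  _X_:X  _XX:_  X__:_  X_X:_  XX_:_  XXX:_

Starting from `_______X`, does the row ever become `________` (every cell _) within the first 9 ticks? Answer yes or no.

yes

tick 1: ________
all cells are _ at tick 1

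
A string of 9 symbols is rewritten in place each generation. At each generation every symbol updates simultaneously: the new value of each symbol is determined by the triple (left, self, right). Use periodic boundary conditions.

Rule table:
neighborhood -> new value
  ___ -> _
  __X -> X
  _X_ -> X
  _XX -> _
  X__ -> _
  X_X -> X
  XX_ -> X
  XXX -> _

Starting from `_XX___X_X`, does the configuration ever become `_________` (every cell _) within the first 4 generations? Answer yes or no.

no

generation 1: X_X__XXXX
generation 2: XXX_X____
generation 3: __XXX___X
generation 4: _X__X__XX
generation 4 is _X__X__XX, still not uniform _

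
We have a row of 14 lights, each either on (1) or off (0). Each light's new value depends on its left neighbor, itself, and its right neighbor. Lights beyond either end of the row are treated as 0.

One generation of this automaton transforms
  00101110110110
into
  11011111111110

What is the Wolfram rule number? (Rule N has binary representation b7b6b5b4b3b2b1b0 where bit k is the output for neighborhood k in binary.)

235

position 5: 111 → 1  (bit 7 = 1)
position 6: 110 → 1  (bit 6 = 1)
position 3: 101 → 1  (bit 5 = 1)
position 13: 100 → 0  (bit 4 = 0)
position 4: 011 → 1  (bit 3 = 1)
position 2: 010 → 0  (bit 2 = 0)
position 1: 001 → 1  (bit 1 = 1)
position 0: 000 → 1  (bit 0 = 1)
bits b7..b0 = 11101011 = 235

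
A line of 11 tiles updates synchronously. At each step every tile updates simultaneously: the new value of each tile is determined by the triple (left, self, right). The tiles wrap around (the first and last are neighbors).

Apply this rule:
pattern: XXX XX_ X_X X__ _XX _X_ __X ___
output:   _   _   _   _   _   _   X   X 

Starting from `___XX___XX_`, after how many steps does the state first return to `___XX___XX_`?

22

XXX___XX___
____XX___XX
_XXX___XX__
X____XX___X
__XXX___XX_
XX____XX___
___XXX___XX
_XX____XX__
X___XXX___X
__XX____XX_
XX___XXX___
___XX____XX
_XX___XXX__
X___XX____X
__XX___XXX_
XX___XX____
___XX___XXX
_XX___XX___
X___XX___XX
__XX___XX__
XX___XX___X
___XX___XX_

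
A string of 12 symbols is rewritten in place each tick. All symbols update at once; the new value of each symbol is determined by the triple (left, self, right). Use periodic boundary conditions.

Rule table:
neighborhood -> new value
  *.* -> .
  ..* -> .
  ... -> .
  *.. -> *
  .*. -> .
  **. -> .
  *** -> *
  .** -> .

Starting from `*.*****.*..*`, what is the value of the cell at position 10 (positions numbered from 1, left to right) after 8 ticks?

.

tick 1: ...***...*..
tick 2: ....*.*...*.
tick 3: .......*...*
tick 4: *.......*...
tick 5: .*.......*..
tick 6: ..*.......*.
tick 7: ...*.......*
tick 8: *...*.......
position 10 holds .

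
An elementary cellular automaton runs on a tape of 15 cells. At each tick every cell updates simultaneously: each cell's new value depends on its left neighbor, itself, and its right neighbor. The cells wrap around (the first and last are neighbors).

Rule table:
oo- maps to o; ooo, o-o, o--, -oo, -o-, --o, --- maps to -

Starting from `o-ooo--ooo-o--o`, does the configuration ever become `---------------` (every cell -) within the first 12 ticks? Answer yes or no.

o---o----o-----
---------------
all cells are - at tick 2

yes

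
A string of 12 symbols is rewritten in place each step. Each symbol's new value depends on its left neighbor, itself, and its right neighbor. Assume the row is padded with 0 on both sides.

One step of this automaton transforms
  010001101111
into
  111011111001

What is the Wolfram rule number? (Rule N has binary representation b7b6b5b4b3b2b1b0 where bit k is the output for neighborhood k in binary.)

position 9: 111 → 0  (bit 7 = 0)
position 6: 110 → 1  (bit 6 = 1)
position 7: 101 → 1  (bit 5 = 1)
position 2: 100 → 1  (bit 4 = 1)
position 5: 011 → 1  (bit 3 = 1)
position 1: 010 → 1  (bit 2 = 1)
position 0: 001 → 1  (bit 1 = 1)
position 3: 000 → 0  (bit 0 = 0)
bits b7..b0 = 01111110 = 126

126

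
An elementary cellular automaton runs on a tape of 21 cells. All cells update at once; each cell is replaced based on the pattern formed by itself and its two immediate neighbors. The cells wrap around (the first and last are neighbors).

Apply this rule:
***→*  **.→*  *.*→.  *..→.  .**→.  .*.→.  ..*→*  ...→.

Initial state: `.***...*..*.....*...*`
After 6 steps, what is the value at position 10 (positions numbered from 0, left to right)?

..**..*..*.....*...*.
.*.*.*..*.....*...*..
*......*.....*...*...
......*.....*...*...*
.....*.....*...*...*.
....*.....*...*...*..
position 10 holds *

*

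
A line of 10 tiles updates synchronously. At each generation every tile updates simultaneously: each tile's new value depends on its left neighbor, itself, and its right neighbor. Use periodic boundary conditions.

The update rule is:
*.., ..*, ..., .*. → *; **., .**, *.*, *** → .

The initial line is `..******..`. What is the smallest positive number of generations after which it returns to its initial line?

**......**
..******..

2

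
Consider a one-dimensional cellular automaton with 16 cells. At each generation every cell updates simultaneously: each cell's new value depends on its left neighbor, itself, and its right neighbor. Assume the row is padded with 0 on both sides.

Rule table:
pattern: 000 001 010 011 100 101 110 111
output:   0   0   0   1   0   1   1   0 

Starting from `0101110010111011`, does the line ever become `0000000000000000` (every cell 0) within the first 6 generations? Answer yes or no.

generation 1: 0011010001101111
generation 2: 0011100001111001
generation 3: 0010100001001000
generation 4: 0001000000000000
generation 5: 0000000000000000
all cells are 0 at generation 5

yes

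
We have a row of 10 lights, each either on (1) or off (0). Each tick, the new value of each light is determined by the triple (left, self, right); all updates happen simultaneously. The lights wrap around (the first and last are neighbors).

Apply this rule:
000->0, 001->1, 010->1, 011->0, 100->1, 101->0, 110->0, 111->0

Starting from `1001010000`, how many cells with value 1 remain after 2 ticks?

2

1111011001
0000000110
count of 1: 2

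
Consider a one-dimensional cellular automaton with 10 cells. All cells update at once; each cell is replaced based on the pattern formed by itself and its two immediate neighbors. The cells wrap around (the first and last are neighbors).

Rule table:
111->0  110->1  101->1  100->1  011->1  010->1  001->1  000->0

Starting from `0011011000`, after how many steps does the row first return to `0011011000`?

0111111100
1100000110
1110001111
0011011000

4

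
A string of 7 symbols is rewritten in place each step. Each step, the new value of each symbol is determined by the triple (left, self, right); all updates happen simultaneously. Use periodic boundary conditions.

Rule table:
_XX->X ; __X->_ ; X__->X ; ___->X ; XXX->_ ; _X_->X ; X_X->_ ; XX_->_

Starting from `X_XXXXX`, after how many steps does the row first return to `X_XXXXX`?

step 1: __X____
step 2: X_XXXXX

2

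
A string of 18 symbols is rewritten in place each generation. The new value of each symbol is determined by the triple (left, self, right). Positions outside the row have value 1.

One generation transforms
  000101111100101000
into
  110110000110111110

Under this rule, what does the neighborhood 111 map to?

0

At position 6 the neighborhood is 111; the next row has 0 there.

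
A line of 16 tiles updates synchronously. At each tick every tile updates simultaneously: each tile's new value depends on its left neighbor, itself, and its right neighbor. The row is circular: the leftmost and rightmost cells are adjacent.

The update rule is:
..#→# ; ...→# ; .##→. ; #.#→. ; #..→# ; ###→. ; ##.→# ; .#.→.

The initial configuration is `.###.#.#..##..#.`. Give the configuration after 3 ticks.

tick 1: #..#....##.###.#
tick 2: ###.####.#...#..
tick 3: ..#....#..###.##

..#....#..###.##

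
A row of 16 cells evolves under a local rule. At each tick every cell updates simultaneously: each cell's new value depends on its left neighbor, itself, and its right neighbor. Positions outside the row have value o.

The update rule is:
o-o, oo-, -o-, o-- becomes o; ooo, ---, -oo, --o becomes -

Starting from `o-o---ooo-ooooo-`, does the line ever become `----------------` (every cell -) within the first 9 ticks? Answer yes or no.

no

oooo----oo----oo
---oo----oo-----
o---oo----oo----
oo---oo----oo---
-oo---oo----oo--
o-oo---oo----oo-
oo-oo---oo----oo
-oo-oo---oo-----
o-oo-oo---oo----
tick 9 is o-oo-oo---oo----, still not uniform -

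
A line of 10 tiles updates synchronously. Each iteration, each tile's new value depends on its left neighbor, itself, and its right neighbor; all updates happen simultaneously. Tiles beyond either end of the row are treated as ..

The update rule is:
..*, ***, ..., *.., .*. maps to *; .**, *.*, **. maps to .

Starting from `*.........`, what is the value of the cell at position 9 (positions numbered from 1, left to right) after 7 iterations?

*

**********
.********.
*.******.*
*..****..*
***.**.***
.*......*.
**********
position 9 holds *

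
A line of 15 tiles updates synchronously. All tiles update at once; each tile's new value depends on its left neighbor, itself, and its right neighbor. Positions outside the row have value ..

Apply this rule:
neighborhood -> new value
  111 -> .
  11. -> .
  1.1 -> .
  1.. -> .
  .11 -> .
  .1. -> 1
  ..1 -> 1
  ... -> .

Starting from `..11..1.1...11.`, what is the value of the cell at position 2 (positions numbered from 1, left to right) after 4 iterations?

.1...11.1..1...
11..1...1.11...
...11..11......
..1...1........
position 2 holds .

.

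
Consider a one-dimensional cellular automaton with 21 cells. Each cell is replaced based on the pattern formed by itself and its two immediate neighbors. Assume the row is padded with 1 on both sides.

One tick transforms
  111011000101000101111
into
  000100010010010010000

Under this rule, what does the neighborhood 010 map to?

At position 9 the neighborhood is 010; the next row has 0 there.

0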